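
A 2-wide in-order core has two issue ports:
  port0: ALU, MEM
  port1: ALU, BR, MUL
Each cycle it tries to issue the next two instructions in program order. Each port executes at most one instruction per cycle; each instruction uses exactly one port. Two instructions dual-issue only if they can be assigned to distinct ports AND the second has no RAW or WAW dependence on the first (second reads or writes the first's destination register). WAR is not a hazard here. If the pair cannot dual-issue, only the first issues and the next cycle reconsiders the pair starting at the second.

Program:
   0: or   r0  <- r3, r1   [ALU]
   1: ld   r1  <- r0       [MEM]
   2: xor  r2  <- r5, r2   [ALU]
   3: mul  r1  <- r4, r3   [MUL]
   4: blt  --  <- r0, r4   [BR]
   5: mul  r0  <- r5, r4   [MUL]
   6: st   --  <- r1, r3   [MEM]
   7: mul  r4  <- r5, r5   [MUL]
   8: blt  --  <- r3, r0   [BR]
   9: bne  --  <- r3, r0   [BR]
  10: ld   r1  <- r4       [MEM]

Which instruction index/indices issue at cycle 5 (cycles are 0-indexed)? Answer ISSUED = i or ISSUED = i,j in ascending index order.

ISSUED = 7

  cy0 -> i0 (or) RAW r0
  cy1 -> i1&i2 (ld+xor) dual
  cy2 -> i3 (mul) no-port MUL/BR
  cy3 -> i4 (blt) no-port BR/MUL
  cy4 -> i5&i6 (mul+st) dual
  cy5 -> i7 (mul) no-port MUL/BR
  cy6 -> i8 (blt) no-port BR/BR
  cy7 -> i9&i10 (bne+ld) dual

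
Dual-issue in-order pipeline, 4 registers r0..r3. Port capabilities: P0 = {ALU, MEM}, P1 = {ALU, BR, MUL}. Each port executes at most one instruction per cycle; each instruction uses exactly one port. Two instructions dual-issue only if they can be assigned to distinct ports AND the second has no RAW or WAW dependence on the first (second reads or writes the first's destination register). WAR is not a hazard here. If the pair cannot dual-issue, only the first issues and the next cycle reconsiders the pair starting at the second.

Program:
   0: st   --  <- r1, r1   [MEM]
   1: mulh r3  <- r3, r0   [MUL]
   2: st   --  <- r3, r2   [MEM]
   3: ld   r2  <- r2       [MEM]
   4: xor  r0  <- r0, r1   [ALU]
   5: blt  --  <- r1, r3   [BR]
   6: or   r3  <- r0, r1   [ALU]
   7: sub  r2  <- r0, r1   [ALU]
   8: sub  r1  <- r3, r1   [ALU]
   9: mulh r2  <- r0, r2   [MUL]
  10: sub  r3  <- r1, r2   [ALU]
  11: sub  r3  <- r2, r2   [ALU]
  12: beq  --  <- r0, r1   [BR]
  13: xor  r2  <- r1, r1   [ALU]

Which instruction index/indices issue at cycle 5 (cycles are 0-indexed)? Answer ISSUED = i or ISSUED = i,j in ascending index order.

t=0 i0,i1:st.MEM+mulh.MUL ; dual
t=1 i2:st.MEM ; no-port MEM/MEM
t=2 i3,i4:ld.MEM+xor.ALU ; dual
t=3 i5,i6:blt.BR+or.ALU ; dual
t=4 i7,i8:sub.ALU+sub.ALU ; dual
t=5 i9:mulh.MUL ; RAW r2
t=6 i10:sub.ALU ; WAW r3
t=7 i11,i12:sub.ALU+beq.BR ; dual
t=8 i13:xor.ALU ; tail

ISSUED = 9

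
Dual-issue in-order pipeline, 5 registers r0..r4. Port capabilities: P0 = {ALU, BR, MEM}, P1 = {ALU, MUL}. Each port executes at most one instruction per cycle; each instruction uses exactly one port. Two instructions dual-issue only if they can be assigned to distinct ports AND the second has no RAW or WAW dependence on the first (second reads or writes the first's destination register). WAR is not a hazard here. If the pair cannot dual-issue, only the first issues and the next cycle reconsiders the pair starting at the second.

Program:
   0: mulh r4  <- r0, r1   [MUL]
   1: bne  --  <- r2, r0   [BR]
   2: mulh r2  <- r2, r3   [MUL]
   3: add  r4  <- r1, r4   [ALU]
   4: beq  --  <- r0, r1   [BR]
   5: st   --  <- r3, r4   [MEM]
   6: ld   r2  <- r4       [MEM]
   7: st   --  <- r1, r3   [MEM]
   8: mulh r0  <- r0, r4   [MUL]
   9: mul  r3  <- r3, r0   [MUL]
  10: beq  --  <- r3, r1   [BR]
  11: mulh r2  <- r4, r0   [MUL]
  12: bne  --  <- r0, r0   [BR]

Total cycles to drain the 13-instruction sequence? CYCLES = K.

0. mulh;bne @i0+i1  | 2-wide
1. mulh;add @i2+i3  | 2-wide
2. beq @i4  | no-port BR/MEM
3. st @i5  | no-port MEM/MEM
4. ld @i6  | no-port MEM/MEM
5. st;mulh @i7+i8  | 2-wide
6. mul @i9  | RAW r3
7. beq;mulh @i10+i11  | 2-wide
8. bne @i12  | tail

CYCLES = 9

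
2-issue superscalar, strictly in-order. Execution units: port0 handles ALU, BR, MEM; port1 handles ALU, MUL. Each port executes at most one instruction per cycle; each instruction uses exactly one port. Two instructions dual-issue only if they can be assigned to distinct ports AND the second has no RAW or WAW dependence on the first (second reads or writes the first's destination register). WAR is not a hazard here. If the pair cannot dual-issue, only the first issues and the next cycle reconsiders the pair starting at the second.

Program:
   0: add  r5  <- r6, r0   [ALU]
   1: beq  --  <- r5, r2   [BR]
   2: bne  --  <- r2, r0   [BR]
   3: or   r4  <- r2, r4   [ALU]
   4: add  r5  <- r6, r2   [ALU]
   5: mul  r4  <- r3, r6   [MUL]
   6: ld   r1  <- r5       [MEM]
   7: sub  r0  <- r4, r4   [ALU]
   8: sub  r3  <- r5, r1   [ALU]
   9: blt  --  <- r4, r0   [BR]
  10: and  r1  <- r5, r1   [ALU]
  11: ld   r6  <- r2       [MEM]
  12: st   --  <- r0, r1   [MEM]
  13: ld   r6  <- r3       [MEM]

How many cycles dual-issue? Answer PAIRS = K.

PAIRS = 5

#0 head=0: add.ALU i0 RAW r5
#1 head=1: beq.BR i1 no-port BR/BR
#2 head=2: bne.BR+or.ALU i2,i3 pair
#3 head=4: add.ALU+mul.MUL i4,i5 pair
#4 head=6: ld.MEM+sub.ALU i6,i7 pair
#5 head=8: sub.ALU+blt.BR i8,i9 pair
#6 head=10: and.ALU+ld.MEM i10,i11 pair
#7 head=12: st.MEM i12 no-port MEM/MEM
#8 head=13: ld.MEM i13 tail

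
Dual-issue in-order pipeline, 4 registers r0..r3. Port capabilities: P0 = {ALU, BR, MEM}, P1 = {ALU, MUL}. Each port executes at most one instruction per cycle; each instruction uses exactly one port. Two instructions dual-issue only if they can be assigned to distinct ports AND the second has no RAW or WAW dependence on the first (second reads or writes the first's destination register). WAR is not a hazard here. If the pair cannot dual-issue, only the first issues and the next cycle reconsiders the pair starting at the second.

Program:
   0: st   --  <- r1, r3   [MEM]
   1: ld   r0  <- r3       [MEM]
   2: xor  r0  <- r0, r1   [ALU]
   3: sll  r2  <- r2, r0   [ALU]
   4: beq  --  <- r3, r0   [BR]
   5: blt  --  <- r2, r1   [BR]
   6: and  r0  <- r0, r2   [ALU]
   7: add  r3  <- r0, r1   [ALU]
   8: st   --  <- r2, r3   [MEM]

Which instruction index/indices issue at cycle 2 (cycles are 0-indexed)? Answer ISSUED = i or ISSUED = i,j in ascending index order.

ISSUED = 2

t=0 i0:st.MEM ; no-port MEM/MEM
t=1 i1:ld.MEM ; RAW+WAW r0
t=2 i2:xor.ALU ; RAW r0
t=3 i3/i4:sll.ALU beq.BR ; pair
t=4 i5/i6:blt.BR and.ALU ; pair
t=5 i7:add.ALU ; RAW r3
t=6 i8:st.MEM ; tail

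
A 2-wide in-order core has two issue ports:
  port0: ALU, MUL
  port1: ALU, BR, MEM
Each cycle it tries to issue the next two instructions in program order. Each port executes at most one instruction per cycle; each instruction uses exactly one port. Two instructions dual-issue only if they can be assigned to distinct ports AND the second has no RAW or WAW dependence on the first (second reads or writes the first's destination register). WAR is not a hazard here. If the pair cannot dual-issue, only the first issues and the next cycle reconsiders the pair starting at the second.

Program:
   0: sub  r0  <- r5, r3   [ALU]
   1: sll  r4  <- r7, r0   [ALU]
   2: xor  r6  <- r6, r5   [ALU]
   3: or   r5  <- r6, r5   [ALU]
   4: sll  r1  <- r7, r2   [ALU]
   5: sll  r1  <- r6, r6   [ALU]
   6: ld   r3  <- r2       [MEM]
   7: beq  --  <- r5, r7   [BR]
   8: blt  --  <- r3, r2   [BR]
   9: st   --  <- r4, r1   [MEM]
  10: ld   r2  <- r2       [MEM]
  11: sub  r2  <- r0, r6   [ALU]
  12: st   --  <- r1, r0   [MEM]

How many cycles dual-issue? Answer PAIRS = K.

t=0 i0:sub ; RAW r0
t=1 i1,i2:sll/xor ; 2-wide
t=2 i3,i4:or/sll ; 2-wide
t=3 i5,i6:sll/ld ; 2-wide
t=4 i7:beq ; no-port BR/BR
t=5 i8:blt ; no-port BR/MEM
t=6 i9:st ; no-port MEM/MEM
t=7 i10:ld ; WAW r2
t=8 i11,i12:sub/st ; 2-wide

PAIRS = 4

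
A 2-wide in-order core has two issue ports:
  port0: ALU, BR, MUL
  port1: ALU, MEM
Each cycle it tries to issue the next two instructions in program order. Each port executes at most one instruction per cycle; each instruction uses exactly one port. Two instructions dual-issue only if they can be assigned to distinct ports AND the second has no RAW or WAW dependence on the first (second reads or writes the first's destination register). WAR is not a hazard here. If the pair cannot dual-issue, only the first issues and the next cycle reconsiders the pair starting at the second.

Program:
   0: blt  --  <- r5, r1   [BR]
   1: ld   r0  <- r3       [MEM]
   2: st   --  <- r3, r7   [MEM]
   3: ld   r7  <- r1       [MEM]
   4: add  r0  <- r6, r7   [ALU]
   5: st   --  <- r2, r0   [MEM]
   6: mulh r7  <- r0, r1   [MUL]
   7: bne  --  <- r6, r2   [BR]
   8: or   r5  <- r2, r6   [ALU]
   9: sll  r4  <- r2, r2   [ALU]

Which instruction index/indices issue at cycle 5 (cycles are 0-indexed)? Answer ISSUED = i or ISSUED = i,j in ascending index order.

ISSUED = 7,8

  cy0 -> i0+i1 (blt/ld) dual
  cy1 -> i2 (st) no-port MEM/MEM
  cy2 -> i3 (ld) RAW r7
  cy3 -> i4 (add) RAW r0
  cy4 -> i5+i6 (st/mulh) dual
  cy5 -> i7+i8 (bne/or) dual
  cy6 -> i9 (sll) tail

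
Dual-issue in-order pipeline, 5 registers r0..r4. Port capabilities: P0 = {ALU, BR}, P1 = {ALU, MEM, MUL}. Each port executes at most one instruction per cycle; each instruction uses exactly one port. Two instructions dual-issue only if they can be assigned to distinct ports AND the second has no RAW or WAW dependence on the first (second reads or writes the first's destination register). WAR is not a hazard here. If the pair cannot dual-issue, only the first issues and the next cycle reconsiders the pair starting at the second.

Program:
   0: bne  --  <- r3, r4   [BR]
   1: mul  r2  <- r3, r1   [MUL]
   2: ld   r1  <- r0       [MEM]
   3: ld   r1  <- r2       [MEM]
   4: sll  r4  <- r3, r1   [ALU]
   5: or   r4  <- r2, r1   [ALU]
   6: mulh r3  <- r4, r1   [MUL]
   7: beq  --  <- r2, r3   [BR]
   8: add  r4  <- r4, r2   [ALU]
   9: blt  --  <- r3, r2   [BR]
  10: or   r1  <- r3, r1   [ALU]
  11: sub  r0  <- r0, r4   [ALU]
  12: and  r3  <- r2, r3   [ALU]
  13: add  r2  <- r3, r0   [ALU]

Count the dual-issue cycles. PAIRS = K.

0. bne+mul @i0/i1  | dual
1. ld @i2  | no-port MEM/MEM
2. ld @i3  | RAW r1
3. sll @i4  | WAW r4
4. or @i5  | RAW r4
5. mulh @i6  | RAW r3
6. beq+add @i7/i8  | dual
7. blt+or @i9/i10  | dual
8. sub+and @i11/i12  | dual
9. add @i13  | tail

PAIRS = 4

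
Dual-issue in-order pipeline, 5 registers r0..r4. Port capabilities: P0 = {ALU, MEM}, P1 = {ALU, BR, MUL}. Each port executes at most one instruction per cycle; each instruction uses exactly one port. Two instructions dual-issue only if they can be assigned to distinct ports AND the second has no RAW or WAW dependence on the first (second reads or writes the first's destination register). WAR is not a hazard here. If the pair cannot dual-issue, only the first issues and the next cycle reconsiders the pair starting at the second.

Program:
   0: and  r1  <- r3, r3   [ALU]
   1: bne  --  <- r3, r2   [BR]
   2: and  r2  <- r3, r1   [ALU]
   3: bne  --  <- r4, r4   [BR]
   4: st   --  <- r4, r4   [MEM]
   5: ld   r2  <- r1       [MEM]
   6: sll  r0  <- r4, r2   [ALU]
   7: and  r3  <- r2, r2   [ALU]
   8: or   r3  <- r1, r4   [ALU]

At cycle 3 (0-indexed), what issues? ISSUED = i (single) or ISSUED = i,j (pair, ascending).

[0] i0/i1  and+bne  -- pair
[1] i2/i3  and+bne  -- pair
[2] i4  st  -- no-port MEM/MEM
[3] i5  ld  -- RAW r2
[4] i6/i7  sll+and  -- pair
[5] i8  or  -- tail

ISSUED = 5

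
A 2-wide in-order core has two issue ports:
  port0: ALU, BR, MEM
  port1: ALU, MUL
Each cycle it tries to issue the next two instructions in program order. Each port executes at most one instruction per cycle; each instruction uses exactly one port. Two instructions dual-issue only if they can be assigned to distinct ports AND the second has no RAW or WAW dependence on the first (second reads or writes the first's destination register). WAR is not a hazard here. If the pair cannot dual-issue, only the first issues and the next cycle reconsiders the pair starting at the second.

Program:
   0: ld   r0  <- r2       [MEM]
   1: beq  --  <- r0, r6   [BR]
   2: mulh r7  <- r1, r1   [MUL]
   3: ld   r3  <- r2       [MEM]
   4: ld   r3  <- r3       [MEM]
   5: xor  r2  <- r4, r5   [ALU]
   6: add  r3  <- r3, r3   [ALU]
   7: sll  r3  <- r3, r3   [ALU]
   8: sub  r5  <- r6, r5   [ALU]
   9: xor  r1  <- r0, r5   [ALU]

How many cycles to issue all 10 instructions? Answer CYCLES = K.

CYCLES = 7

c0: i0 ld.MEM  no-port MEM/BR
c1: i1/i2 beq.BR/mulh.MUL  pair
c2: i3 ld.MEM  no-port MEM/MEM
c3: i4/i5 ld.MEM/xor.ALU  pair
c4: i6 add.ALU  RAW+WAW r3
c5: i7/i8 sll.ALU/sub.ALU  pair
c6: i9 xor.ALU  tail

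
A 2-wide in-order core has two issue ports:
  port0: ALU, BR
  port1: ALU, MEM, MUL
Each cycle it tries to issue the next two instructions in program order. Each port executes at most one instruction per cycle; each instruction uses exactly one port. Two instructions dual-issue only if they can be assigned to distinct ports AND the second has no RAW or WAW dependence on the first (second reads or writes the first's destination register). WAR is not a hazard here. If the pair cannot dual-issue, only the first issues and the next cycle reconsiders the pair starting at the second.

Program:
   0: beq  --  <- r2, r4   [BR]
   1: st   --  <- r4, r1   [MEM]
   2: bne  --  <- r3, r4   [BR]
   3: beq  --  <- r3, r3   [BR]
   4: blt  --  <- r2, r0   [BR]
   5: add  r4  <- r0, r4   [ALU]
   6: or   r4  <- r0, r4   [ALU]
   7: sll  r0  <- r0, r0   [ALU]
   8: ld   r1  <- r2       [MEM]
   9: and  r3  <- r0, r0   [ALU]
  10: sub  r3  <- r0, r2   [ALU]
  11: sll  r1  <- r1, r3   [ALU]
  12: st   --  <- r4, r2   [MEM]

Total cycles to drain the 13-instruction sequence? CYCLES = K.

CYCLES = 8

c0: i0+i1 beq.BR st.MEM  2-wide
c1: i2 bne.BR  no-port BR/BR
c2: i3 beq.BR  no-port BR/BR
c3: i4+i5 blt.BR add.ALU  2-wide
c4: i6+i7 or.ALU sll.ALU  2-wide
c5: i8+i9 ld.MEM and.ALU  2-wide
c6: i10 sub.ALU  RAW r3
c7: i11+i12 sll.ALU st.MEM  2-wide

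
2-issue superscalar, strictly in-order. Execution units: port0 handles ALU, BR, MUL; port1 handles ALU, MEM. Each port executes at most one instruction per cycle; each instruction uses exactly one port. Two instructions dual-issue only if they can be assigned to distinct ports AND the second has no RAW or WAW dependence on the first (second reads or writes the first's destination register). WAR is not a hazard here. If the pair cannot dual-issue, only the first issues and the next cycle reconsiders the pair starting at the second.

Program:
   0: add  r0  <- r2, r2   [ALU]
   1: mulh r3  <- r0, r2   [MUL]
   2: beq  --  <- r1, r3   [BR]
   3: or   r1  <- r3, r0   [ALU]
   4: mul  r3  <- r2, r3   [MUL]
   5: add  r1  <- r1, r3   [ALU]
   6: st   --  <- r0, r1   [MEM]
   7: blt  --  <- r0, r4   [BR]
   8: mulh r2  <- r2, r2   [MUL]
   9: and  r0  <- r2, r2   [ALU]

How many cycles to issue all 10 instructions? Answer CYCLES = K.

#0 head=0: add i0 RAW r0
#1 head=1: mulh i1 no-port MUL/BR
#2 head=2: beq;or i2+i3 2-wide
#3 head=4: mul i4 RAW r3
#4 head=5: add i5 RAW r1
#5 head=6: st;blt i6+i7 2-wide
#6 head=8: mulh i8 RAW r2
#7 head=9: and i9 tail

CYCLES = 8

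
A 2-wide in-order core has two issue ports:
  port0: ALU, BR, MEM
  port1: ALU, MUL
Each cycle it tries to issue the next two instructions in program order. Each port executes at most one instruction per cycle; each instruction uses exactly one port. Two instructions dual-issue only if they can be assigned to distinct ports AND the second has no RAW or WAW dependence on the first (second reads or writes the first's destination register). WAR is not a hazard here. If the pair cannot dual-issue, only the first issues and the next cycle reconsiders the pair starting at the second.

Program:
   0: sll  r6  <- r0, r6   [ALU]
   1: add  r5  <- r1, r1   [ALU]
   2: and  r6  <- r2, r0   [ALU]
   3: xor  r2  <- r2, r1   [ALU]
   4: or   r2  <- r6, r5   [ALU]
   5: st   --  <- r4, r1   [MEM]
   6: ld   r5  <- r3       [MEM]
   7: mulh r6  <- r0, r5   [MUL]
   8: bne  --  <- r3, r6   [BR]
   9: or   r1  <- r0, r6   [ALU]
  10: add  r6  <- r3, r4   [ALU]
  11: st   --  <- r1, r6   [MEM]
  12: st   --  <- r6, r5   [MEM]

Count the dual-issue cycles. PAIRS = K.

0. sll.ALU/add.ALU @i0+i1  | dual
1. and.ALU/xor.ALU @i2+i3  | dual
2. or.ALU/st.MEM @i4+i5  | dual
3. ld.MEM @i6  | RAW r5
4. mulh.MUL @i7  | RAW r6
5. bne.BR/or.ALU @i8+i9  | dual
6. add.ALU @i10  | RAW r6
7. st.MEM @i11  | no-port MEM/MEM
8. st.MEM @i12  | tail

PAIRS = 4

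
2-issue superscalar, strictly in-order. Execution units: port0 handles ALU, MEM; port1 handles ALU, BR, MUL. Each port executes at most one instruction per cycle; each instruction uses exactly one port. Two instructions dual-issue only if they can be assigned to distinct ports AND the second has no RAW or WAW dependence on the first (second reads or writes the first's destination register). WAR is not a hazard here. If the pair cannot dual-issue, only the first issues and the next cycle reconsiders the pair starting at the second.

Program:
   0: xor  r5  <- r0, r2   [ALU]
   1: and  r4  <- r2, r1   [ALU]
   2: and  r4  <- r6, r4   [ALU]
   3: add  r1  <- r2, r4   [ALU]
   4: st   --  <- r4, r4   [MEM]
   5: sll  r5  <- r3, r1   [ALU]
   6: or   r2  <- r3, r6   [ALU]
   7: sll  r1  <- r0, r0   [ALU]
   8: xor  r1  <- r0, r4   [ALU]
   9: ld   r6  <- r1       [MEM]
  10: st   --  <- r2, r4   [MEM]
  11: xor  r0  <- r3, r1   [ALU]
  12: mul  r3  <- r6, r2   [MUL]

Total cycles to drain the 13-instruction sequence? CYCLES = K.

CYCLES = 9

t=0 i0+i1:xor.ALU and.ALU ; dual
t=1 i2:and.ALU ; RAW r4
t=2 i3+i4:add.ALU st.MEM ; dual
t=3 i5+i6:sll.ALU or.ALU ; dual
t=4 i7:sll.ALU ; WAW r1
t=5 i8:xor.ALU ; RAW r1
t=6 i9:ld.MEM ; no-port MEM/MEM
t=7 i10+i11:st.MEM xor.ALU ; dual
t=8 i12:mul.MUL ; tail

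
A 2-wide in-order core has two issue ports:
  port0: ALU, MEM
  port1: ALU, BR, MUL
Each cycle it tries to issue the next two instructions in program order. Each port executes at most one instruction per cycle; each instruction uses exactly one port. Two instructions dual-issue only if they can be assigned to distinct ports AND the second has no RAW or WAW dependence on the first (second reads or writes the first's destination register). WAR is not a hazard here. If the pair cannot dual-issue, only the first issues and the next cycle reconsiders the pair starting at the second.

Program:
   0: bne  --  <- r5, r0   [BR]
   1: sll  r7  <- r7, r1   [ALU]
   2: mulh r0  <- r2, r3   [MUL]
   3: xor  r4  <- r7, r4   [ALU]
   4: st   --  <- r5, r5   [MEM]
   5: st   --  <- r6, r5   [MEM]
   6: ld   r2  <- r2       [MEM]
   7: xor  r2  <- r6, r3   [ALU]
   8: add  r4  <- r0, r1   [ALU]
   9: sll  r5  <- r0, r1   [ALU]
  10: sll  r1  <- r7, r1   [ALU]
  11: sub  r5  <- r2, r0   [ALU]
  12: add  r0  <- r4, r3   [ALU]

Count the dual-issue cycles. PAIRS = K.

[0] i0+i1  bne sll  -- 2-wide
[1] i2+i3  mulh xor  -- 2-wide
[2] i4  st  -- no-port MEM/MEM
[3] i5  st  -- no-port MEM/MEM
[4] i6  ld  -- WAW r2
[5] i7+i8  xor add  -- 2-wide
[6] i9+i10  sll sll  -- 2-wide
[7] i11+i12  sub add  -- 2-wide

PAIRS = 5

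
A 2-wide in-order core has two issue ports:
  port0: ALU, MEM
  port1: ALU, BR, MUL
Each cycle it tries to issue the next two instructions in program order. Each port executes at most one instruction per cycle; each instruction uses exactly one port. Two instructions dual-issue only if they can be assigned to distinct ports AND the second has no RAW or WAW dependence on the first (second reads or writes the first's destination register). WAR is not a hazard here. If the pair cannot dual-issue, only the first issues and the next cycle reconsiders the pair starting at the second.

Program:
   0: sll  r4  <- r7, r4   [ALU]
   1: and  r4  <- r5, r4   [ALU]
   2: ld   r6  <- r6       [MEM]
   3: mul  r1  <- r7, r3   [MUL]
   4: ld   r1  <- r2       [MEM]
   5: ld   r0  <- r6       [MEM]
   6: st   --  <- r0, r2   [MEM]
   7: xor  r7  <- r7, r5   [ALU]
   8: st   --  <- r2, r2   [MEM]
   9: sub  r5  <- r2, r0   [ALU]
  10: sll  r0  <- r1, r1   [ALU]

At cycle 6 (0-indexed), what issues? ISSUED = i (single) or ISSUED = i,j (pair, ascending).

ISSUED = 8,9

t=0 i0:sll ; RAW+WAW r4
t=1 i1,i2:and/ld ; dual
t=2 i3:mul ; WAW r1
t=3 i4:ld ; no-port MEM/MEM
t=4 i5:ld ; no-port MEM/MEM
t=5 i6,i7:st/xor ; dual
t=6 i8,i9:st/sub ; dual
t=7 i10:sll ; tail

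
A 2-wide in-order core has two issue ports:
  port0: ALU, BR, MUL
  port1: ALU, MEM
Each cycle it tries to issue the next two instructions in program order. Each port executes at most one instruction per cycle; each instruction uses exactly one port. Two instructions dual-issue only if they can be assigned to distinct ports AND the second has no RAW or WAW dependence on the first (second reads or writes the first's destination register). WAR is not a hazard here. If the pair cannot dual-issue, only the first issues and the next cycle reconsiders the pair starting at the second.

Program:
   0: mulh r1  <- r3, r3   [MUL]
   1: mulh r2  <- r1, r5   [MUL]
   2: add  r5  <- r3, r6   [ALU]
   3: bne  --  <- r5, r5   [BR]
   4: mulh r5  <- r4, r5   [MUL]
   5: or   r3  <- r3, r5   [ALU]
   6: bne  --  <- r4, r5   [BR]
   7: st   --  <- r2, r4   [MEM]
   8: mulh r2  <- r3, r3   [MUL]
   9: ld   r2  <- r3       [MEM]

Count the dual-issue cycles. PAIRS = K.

  cy0 -> i0 (mulh) no-port MUL/MUL
  cy1 -> i1&i2 (mulh+add) pair
  cy2 -> i3 (bne) no-port BR/MUL
  cy3 -> i4 (mulh) RAW r5
  cy4 -> i5&i6 (or+bne) pair
  cy5 -> i7&i8 (st+mulh) pair
  cy6 -> i9 (ld) tail

PAIRS = 3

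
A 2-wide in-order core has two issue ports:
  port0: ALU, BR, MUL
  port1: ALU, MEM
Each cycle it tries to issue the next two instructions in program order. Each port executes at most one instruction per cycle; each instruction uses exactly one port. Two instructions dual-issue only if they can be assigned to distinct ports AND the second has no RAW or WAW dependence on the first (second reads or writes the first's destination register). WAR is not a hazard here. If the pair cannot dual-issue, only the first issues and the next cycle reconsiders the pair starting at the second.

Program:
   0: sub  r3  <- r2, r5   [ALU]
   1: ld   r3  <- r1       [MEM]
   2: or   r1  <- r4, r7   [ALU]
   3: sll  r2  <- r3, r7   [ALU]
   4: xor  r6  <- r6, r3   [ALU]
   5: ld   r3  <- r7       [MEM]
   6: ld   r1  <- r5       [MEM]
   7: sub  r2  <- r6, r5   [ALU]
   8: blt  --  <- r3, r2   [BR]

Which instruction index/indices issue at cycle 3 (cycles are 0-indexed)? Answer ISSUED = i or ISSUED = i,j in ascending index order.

[0] i0  sub  -- WAW r3
[1] i1,i2  ld/or  -- dual
[2] i3,i4  sll/xor  -- dual
[3] i5  ld  -- no-port MEM/MEM
[4] i6,i7  ld/sub  -- dual
[5] i8  blt  -- tail

ISSUED = 5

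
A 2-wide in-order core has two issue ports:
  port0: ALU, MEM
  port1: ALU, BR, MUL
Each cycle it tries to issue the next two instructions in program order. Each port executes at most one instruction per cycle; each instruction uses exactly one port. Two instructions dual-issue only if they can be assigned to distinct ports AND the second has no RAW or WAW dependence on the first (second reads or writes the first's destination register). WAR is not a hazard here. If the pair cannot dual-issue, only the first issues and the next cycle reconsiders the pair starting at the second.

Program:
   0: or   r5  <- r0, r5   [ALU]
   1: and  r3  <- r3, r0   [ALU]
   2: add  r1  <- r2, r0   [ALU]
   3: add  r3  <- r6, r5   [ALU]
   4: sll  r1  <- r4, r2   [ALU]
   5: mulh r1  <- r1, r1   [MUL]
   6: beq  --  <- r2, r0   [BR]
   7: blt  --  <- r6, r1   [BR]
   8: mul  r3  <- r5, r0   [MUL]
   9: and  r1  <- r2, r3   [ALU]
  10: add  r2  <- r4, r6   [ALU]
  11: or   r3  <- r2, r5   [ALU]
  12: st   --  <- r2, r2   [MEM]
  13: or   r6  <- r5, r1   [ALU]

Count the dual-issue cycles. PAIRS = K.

PAIRS = 4

c0: i0+i1 or.ALU+and.ALU  2-wide
c1: i2+i3 add.ALU+add.ALU  2-wide
c2: i4 sll.ALU  RAW+WAW r1
c3: i5 mulh.MUL  no-port MUL/BR
c4: i6 beq.BR  no-port BR/BR
c5: i7 blt.BR  no-port BR/MUL
c6: i8 mul.MUL  RAW r3
c7: i9+i10 and.ALU+add.ALU  2-wide
c8: i11+i12 or.ALU+st.MEM  2-wide
c9: i13 or.ALU  tail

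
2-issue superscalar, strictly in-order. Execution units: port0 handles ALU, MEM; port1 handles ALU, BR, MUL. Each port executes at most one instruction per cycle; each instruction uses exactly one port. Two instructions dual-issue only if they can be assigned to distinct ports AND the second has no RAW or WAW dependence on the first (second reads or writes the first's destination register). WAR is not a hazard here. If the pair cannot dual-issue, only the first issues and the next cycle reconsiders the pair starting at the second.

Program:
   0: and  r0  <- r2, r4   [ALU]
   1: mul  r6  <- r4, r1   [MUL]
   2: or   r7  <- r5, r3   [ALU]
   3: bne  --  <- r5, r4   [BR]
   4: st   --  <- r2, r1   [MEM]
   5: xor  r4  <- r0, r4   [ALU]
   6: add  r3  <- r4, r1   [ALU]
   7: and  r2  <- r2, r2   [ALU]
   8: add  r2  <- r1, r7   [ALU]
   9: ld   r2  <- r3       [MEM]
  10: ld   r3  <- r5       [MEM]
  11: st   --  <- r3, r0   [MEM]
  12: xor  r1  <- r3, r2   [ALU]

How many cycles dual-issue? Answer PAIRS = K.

  cy0 -> i0&i1 (and.ALU mul.MUL) dual
  cy1 -> i2&i3 (or.ALU bne.BR) dual
  cy2 -> i4&i5 (st.MEM xor.ALU) dual
  cy3 -> i6&i7 (add.ALU and.ALU) dual
  cy4 -> i8 (add.ALU) WAW r2
  cy5 -> i9 (ld.MEM) no-port MEM/MEM
  cy6 -> i10 (ld.MEM) no-port MEM/MEM
  cy7 -> i11&i12 (st.MEM xor.ALU) dual

PAIRS = 5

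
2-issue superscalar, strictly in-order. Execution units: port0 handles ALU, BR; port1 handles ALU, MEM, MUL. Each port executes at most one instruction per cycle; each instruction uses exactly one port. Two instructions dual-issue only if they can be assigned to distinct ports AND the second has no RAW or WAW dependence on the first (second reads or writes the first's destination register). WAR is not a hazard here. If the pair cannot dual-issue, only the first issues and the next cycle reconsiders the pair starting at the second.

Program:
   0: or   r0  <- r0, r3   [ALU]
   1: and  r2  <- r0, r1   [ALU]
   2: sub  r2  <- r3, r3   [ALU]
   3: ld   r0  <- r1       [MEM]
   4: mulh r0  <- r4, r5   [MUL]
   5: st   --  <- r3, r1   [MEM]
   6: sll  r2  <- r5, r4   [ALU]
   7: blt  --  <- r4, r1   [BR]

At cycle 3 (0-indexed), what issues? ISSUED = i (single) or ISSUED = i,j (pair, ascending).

#0 head=0: or i0 RAW r0
#1 head=1: and i1 WAW r2
#2 head=2: sub/ld i2/i3 2-wide
#3 head=4: mulh i4 no-port MUL/MEM
#4 head=5: st/sll i5/i6 2-wide
#5 head=7: blt i7 tail

ISSUED = 4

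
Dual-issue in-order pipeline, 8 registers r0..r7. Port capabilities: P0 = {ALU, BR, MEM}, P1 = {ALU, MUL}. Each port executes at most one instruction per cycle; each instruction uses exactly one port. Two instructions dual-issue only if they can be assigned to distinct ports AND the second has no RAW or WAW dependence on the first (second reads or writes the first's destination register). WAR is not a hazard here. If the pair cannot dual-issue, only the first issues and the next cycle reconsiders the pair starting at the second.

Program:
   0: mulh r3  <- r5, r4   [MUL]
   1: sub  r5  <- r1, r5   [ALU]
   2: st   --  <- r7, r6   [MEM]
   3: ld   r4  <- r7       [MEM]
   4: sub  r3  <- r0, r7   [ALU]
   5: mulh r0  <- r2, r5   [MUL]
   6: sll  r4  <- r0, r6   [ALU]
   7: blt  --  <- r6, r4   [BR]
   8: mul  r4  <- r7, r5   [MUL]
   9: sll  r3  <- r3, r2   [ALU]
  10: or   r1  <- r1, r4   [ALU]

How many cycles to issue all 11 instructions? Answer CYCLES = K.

CYCLES = 7

c0: i0/i1 mulh.MUL;sub.ALU  dual
c1: i2 st.MEM  no-port MEM/MEM
c2: i3/i4 ld.MEM;sub.ALU  dual
c3: i5 mulh.MUL  RAW r0
c4: i6 sll.ALU  RAW r4
c5: i7/i8 blt.BR;mul.MUL  dual
c6: i9/i10 sll.ALU;or.ALU  dual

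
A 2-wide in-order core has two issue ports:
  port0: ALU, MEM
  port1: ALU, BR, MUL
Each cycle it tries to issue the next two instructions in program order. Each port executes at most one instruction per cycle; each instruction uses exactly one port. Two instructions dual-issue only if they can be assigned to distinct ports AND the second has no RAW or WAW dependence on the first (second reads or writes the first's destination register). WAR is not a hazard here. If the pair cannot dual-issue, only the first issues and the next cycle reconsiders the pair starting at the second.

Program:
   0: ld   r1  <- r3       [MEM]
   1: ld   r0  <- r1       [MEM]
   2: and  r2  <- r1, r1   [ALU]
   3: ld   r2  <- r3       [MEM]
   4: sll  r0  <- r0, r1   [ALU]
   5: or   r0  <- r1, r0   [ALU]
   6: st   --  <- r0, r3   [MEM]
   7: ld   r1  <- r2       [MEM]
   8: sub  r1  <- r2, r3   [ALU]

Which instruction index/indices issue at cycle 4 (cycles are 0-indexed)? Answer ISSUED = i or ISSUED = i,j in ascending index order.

ISSUED = 6

t=0 i0:ld ; no-port MEM/MEM
t=1 i1&i2:ld;and ; dual
t=2 i3&i4:ld;sll ; dual
t=3 i5:or ; RAW r0
t=4 i6:st ; no-port MEM/MEM
t=5 i7:ld ; WAW r1
t=6 i8:sub ; tail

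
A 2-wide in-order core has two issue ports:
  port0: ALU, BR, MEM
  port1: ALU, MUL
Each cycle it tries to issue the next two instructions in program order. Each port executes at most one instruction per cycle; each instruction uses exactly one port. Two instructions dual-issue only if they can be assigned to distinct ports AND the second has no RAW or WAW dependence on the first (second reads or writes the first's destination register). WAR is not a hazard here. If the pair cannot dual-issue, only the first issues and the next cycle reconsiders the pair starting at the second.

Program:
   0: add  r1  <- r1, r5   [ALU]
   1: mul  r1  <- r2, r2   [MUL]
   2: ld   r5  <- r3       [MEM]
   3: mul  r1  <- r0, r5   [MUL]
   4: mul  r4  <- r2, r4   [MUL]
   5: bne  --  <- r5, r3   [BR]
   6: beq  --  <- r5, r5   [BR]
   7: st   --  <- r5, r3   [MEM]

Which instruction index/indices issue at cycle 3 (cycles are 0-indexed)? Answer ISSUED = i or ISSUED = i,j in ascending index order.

ISSUED = 4,5

t=0 i0:add ; WAW r1
t=1 i1/i2:mul;ld ; 2-wide
t=2 i3:mul ; no-port MUL/MUL
t=3 i4/i5:mul;bne ; 2-wide
t=4 i6:beq ; no-port BR/MEM
t=5 i7:st ; tail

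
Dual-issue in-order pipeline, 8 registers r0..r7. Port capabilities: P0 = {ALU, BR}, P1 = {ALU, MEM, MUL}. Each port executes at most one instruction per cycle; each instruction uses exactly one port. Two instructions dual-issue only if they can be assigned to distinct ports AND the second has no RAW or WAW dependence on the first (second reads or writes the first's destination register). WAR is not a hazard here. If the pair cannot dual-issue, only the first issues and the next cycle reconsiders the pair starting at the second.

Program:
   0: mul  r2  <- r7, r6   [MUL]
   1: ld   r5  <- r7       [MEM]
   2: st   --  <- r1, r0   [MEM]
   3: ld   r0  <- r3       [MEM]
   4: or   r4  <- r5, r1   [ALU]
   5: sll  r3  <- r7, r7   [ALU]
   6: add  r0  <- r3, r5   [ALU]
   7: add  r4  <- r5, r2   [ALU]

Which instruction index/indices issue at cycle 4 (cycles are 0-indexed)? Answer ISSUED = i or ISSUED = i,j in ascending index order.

0. mul.MUL @i0  | no-port MUL/MEM
1. ld.MEM @i1  | no-port MEM/MEM
2. st.MEM @i2  | no-port MEM/MEM
3. ld.MEM or.ALU @i3,i4  | pair
4. sll.ALU @i5  | RAW r3
5. add.ALU add.ALU @i6,i7  | pair

ISSUED = 5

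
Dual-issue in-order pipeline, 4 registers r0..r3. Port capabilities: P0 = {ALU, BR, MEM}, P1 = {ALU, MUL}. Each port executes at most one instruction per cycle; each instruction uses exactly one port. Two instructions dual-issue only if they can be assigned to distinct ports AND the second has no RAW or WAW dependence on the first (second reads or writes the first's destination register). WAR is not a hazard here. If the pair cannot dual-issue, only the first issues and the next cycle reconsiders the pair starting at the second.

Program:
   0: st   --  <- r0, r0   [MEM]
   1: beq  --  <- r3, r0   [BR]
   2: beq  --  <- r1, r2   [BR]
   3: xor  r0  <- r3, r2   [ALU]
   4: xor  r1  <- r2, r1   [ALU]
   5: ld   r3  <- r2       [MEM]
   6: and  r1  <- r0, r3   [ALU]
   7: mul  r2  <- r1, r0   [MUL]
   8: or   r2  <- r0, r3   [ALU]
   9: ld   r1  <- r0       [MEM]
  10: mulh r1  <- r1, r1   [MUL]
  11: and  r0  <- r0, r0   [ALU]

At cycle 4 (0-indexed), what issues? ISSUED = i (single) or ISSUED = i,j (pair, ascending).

ISSUED = 6

#0 head=0: st i0 no-port MEM/BR
#1 head=1: beq i1 no-port BR/BR
#2 head=2: beq;xor i2+i3 pair
#3 head=4: xor;ld i4+i5 pair
#4 head=6: and i6 RAW r1
#5 head=7: mul i7 WAW r2
#6 head=8: or;ld i8+i9 pair
#7 head=10: mulh;and i10+i11 pair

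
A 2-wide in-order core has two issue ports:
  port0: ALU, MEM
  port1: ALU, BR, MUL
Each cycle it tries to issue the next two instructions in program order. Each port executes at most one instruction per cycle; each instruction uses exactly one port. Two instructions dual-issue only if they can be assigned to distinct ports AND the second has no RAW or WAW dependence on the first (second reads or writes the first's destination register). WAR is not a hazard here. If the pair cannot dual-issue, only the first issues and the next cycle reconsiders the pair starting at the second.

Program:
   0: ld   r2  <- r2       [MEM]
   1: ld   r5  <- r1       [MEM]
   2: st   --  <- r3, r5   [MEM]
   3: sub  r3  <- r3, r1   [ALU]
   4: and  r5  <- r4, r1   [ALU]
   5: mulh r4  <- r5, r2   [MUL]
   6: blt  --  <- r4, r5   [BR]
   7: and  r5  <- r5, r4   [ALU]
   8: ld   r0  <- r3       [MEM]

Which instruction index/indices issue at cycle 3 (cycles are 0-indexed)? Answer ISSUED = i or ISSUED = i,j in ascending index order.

c0: i0 ld  no-port MEM/MEM
c1: i1 ld  no-port MEM/MEM
c2: i2+i3 st;sub  2-wide
c3: i4 and  RAW r5
c4: i5 mulh  no-port MUL/BR
c5: i6+i7 blt;and  2-wide
c6: i8 ld  tail

ISSUED = 4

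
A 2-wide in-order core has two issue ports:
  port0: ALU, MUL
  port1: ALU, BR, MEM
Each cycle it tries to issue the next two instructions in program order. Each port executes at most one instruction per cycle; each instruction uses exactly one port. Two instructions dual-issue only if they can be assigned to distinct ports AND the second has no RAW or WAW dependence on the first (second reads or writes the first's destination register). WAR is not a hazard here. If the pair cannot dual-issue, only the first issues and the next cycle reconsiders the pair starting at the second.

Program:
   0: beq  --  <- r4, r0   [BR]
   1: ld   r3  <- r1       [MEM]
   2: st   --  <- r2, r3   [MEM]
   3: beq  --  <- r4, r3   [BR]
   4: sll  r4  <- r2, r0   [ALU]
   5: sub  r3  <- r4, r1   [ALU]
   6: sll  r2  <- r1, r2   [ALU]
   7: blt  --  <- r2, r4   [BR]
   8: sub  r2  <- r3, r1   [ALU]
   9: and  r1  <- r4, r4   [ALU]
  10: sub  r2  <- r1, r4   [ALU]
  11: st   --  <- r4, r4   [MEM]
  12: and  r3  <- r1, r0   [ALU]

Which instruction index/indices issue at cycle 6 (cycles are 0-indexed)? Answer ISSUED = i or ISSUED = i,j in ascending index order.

#0 head=0: beq i0 no-port BR/MEM
#1 head=1: ld i1 no-port MEM/MEM
#2 head=2: st i2 no-port MEM/BR
#3 head=3: beq+sll i3+i4 2-wide
#4 head=5: sub+sll i5+i6 2-wide
#5 head=7: blt+sub i7+i8 2-wide
#6 head=9: and i9 RAW r1
#7 head=10: sub+st i10+i11 2-wide
#8 head=12: and i12 tail

ISSUED = 9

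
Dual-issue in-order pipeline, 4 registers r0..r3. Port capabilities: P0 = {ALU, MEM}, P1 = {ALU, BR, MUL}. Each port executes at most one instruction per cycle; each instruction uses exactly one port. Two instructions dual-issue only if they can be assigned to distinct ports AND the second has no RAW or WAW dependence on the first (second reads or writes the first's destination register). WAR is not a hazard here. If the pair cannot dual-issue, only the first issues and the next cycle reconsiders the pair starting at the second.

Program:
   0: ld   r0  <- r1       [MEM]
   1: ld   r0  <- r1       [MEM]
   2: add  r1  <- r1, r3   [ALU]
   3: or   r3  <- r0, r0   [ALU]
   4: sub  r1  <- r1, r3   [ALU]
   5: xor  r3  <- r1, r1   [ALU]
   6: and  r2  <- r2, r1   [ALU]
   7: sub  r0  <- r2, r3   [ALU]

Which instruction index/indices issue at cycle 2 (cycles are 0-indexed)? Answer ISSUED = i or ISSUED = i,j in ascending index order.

c0: i0 ld.MEM  no-port MEM/MEM
c1: i1/i2 ld.MEM add.ALU  pair
c2: i3 or.ALU  RAW r3
c3: i4 sub.ALU  RAW r1
c4: i5/i6 xor.ALU and.ALU  pair
c5: i7 sub.ALU  tail

ISSUED = 3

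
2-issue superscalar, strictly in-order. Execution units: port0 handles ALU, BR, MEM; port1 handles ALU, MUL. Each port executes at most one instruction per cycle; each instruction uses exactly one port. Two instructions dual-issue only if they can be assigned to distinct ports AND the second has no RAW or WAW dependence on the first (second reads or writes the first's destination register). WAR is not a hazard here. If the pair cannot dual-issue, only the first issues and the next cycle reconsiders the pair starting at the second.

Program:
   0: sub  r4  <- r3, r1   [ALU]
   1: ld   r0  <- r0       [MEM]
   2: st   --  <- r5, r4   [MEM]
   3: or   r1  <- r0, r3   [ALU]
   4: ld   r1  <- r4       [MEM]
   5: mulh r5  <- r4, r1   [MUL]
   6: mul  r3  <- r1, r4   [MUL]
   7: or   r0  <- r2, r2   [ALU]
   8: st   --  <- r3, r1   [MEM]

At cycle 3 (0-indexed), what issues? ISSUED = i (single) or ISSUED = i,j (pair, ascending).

0. sub.ALU+ld.MEM @i0/i1  | 2-wide
1. st.MEM+or.ALU @i2/i3  | 2-wide
2. ld.MEM @i4  | RAW r1
3. mulh.MUL @i5  | no-port MUL/MUL
4. mul.MUL+or.ALU @i6/i7  | 2-wide
5. st.MEM @i8  | tail

ISSUED = 5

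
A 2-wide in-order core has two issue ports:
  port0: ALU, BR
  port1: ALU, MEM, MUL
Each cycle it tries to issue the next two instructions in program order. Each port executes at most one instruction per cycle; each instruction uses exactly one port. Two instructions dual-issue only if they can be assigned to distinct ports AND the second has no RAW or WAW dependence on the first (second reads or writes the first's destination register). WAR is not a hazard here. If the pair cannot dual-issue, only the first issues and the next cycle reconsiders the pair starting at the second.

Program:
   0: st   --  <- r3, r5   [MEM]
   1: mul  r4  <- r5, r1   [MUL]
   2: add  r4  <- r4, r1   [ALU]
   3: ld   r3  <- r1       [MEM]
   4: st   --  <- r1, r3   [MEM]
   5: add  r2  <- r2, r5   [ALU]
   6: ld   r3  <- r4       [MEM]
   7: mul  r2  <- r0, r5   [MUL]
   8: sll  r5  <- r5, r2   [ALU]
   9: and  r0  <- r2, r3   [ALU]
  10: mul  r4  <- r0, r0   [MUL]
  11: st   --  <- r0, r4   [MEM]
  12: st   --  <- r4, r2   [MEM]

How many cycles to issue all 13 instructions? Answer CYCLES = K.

#0 head=0: st i0 no-port MEM/MUL
#1 head=1: mul i1 RAW+WAW r4
#2 head=2: add;ld i2+i3 dual
#3 head=4: st;add i4+i5 dual
#4 head=6: ld i6 no-port MEM/MUL
#5 head=7: mul i7 RAW r2
#6 head=8: sll;and i8+i9 dual
#7 head=10: mul i10 no-port MUL/MEM
#8 head=11: st i11 no-port MEM/MEM
#9 head=12: st i12 tail

CYCLES = 10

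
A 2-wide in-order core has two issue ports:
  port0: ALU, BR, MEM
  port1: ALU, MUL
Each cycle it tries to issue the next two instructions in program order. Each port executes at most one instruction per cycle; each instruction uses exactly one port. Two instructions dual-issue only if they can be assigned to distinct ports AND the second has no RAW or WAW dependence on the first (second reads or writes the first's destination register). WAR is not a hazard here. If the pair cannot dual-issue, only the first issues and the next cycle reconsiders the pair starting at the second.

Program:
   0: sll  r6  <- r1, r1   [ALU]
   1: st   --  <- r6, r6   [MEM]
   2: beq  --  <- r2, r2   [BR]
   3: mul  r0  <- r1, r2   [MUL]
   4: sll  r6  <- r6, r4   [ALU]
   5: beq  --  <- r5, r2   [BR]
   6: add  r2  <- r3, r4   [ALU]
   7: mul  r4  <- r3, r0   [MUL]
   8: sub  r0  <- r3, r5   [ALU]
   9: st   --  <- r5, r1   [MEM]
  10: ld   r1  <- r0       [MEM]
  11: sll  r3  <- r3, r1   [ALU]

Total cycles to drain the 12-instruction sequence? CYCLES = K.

#0 head=0: sll.ALU i0 RAW r6
#1 head=1: st.MEM i1 no-port MEM/BR
#2 head=2: beq.BR/mul.MUL i2&i3 pair
#3 head=4: sll.ALU/beq.BR i4&i5 pair
#4 head=6: add.ALU/mul.MUL i6&i7 pair
#5 head=8: sub.ALU/st.MEM i8&i9 pair
#6 head=10: ld.MEM i10 RAW r1
#7 head=11: sll.ALU i11 tail

CYCLES = 8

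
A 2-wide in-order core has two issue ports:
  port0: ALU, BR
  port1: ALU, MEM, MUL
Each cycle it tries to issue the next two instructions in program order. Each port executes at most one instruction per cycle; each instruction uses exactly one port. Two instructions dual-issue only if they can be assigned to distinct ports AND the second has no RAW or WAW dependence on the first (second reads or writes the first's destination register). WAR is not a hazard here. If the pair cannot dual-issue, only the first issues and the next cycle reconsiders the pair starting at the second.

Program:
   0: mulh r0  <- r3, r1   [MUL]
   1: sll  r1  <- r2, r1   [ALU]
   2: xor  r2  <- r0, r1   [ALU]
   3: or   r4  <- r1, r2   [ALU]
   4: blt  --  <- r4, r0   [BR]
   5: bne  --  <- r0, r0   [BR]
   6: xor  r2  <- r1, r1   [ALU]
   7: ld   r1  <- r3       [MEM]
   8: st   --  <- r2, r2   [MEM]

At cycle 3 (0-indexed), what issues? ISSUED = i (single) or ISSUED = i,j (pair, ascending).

ISSUED = 4

0. mulh;sll @i0/i1  | 2-wide
1. xor @i2  | RAW r2
2. or @i3  | RAW r4
3. blt @i4  | no-port BR/BR
4. bne;xor @i5/i6  | 2-wide
5. ld @i7  | no-port MEM/MEM
6. st @i8  | tail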